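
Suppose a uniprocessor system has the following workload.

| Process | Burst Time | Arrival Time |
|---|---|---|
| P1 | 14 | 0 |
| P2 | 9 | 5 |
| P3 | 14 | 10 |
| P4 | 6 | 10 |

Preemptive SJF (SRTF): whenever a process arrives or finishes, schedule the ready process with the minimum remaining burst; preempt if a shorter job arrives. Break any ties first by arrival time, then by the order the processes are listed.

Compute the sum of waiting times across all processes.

Schedule: | P1 0-14 | P4 14-20 | P2 20-29 | P3 29-43 |
Completion: P1=14  P2=29  P3=43  P4=20
Turnaround (C−A): P1=14  P2=24  P3=33  P4=10
Waiting = turnaround − burst: P1=0, P2=15, P3=19, P4=4
Total waiting = 0 + 15 + 19 + 4 = 38

38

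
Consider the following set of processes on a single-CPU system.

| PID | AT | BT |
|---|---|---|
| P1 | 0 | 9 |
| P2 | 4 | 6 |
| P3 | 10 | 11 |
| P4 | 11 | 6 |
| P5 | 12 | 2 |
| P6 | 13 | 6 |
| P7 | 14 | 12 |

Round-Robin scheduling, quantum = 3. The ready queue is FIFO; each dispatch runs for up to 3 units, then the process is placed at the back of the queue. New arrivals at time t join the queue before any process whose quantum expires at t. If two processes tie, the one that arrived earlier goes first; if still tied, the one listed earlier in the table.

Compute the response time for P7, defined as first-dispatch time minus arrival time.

12

Gantt: | P1 0-6 | P2 6-9 | P1 9-12 | P2 12-15 | P3 15-18 | P4 18-21 | P5 21-23 | P6 23-26 | P7 26-29 | P3 29-32 | P4 32-35 | P6 35-38 | P7 38-41 | P3 41-44 | P7 44-47 | P3 47-49 | P7 49-52 |
Completion: P1=12  P2=15  P3=49  P4=35  P5=23  P6=38  P7=52
Response(P7) = first start − arrival = 26 − 14 = 12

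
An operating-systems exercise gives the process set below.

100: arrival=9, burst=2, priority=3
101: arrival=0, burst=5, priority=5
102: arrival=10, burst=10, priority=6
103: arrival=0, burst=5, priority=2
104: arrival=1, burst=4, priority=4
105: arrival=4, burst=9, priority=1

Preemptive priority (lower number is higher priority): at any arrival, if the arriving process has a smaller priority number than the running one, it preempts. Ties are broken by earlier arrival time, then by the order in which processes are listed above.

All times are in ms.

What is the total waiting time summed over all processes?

64

Schedule: | 103 0-4 | 105 4-13 | 103 13-14 | 100 14-16 | 104 16-20 | 101 20-25 | 102 25-35 |
Completion: 100=16  101=25  102=35  103=14  104=20  105=13
Turnaround (C−A): 100=7  101=25  102=25  103=14  104=19  105=9
Waiting = turnaround − burst: 100=5, 101=20, 102=15, 103=9, 104=15, 105=0
Total waiting = 5 + 20 + 15 + 9 + 15 + 0 = 64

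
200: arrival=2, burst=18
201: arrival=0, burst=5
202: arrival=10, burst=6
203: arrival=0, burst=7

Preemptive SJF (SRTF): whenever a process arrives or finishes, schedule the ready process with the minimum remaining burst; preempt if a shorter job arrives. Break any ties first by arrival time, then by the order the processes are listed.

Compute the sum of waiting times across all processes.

Timeline: | 201 0-5 | 203 5-12 | 202 12-18 | 200 18-36 |
Completion: 200=36  201=5  202=18  203=12
Waiting = turnaround − burst: 200=16, 201=0, 202=2, 203=5
Total waiting = 16 + 0 + 2 + 5 = 23

23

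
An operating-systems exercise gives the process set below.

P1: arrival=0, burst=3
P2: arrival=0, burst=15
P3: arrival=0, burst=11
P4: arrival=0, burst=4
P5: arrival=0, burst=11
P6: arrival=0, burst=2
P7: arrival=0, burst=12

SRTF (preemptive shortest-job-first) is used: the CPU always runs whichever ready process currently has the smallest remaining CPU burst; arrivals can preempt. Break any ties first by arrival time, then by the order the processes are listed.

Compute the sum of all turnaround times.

Timeline: | P6 0-2 | P1 2-5 | P4 5-9 | P3 9-20 | P5 20-31 | P7 31-43 | P2 43-58 |
Completion: P1=5  P2=58  P3=20  P4=9  P5=31  P6=2  P7=43
Turnaround (C−A): P1=5  P2=58  P3=20  P4=9  P5=31  P6=2  P7=43
Turnaround = completion − arrival: P1=5, P2=58, P3=20, P4=9, P5=31, P6=2, P7=43
Total turnaround = 5 + 58 + 20 + 9 + 31 + 2 + 43 = 168

168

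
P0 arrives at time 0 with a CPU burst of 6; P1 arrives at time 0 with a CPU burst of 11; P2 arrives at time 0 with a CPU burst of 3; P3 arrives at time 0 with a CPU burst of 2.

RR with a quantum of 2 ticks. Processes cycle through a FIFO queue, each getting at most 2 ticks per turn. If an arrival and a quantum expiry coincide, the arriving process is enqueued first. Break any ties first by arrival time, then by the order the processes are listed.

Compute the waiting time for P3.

6

Timeline: | P0 0-2 | P1 2-4 | P2 4-6 | P3 6-8 | P0 8-10 | P1 10-12 | P2 12-13 | P0 13-15 | P1 15-22 |
Completion: P0=15  P1=22  P2=13  P3=8
Turnaround (C−A): P0=15  P1=22  P2=13  P3=8
Waiting(P3) = turnaround − burst = 8 − 2 = 6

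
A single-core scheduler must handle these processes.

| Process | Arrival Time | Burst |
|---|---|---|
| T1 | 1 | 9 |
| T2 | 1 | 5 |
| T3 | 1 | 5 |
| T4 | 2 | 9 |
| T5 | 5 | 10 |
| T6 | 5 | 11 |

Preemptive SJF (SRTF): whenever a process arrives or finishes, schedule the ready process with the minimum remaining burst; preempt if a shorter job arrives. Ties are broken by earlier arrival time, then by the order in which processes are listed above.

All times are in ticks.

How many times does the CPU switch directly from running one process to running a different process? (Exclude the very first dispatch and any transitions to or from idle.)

5

Gantt: | idle 0-1 | T2 1-6 | T3 6-11 | T1 11-20 | T4 20-29 | T5 29-39 | T6 39-50 |
Completion: T1=20  T2=6  T3=11  T4=29  T5=39  T6=50
Turnaround (C−A): T1=19  T2=5  T3=10  T4=27  T5=34  T6=45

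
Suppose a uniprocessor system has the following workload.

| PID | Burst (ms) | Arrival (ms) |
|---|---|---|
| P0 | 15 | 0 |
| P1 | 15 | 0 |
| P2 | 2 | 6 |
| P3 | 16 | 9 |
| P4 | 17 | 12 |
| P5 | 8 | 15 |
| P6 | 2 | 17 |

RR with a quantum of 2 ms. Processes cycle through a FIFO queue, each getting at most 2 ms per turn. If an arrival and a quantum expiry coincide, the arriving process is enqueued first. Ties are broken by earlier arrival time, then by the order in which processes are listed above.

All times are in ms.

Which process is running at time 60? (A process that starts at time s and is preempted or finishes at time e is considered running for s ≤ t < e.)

P0

Schedule: | P0 0-2 | P1 2-4 | P0 4-6 | P1 6-8 | P2 8-10 | P0 10-12 | P1 12-14 | P3 14-16 | P4 16-18 | P0 18-20 | P1 20-22 | P5 22-24 | P3 24-26 | P6 26-28 | P4 28-30 | P0 30-32 | P1 32-34 | P5 34-36 | P3 36-38 | P4 38-40 | P0 40-42 | P1 42-44 | P5 44-46 | P3 46-48 | P4 48-50 | P0 50-52 | P1 52-54 | P5 54-56 | P3 56-58 | P4 58-60 | P0 60-61 | P1 61-62 | P3 62-64 | P4 64-66 | P3 66-68 | P4 68-70 | P3 70-72 | P4 72-75 |
Completion: P0=61  P1=62  P2=10  P3=72  P4=75  P5=56  P6=28
Turnaround (C−A): P0=61  P1=62  P2=4  P3=63  P4=63  P5=41  P6=11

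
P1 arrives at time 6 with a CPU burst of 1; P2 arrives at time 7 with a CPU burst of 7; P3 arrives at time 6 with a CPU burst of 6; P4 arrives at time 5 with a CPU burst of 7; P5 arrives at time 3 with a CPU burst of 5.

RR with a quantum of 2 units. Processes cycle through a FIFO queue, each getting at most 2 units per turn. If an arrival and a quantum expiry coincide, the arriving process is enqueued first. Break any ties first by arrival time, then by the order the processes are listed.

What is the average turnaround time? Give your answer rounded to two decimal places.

Schedule: | idle 0-3 | P5 3-5 | P4 5-7 | P5 7-9 | P1 9-10 | P3 10-12 | P2 12-14 | P4 14-16 | P5 16-17 | P3 17-19 | P2 19-21 | P4 21-23 | P3 23-25 | P2 25-27 | P4 27-28 | P2 28-29 |
Completion: P1=10  P2=29  P3=25  P4=28  P5=17
Turnaround (C−A): P1=4  P2=22  P3=19  P4=23  P5=14
Turnaround times: P1=4, P2=22, P3=19, P4=23, P5=14
Average turnaround = (4+22+19+23+14) / 5 = 82/5 = 16.40

16.40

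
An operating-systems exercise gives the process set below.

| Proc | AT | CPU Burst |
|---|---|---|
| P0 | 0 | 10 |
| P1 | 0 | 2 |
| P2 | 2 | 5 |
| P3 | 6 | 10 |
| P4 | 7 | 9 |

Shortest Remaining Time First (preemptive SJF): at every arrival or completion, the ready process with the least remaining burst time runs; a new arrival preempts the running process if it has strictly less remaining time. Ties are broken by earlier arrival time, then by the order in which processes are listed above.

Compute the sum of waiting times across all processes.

Schedule: | P1 0-2 | P2 2-7 | P4 7-16 | P0 16-26 | P3 26-36 |
Completion: P0=26  P1=2  P2=7  P3=36  P4=16
Waiting = turnaround − burst: P0=16, P1=0, P2=0, P3=20, P4=0
Total waiting = 16 + 0 + 0 + 20 + 0 = 36

36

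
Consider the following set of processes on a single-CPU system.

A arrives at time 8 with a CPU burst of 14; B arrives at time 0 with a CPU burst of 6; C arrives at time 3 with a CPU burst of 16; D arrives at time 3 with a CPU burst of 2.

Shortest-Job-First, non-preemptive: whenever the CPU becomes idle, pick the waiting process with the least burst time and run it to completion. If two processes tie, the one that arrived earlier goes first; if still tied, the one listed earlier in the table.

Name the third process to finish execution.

A

Gantt: | B 0-6 | D 6-8 | A 8-22 | C 22-38 |
Completion: A=22  B=6  C=38  D=8
Finish order: B → D → A → C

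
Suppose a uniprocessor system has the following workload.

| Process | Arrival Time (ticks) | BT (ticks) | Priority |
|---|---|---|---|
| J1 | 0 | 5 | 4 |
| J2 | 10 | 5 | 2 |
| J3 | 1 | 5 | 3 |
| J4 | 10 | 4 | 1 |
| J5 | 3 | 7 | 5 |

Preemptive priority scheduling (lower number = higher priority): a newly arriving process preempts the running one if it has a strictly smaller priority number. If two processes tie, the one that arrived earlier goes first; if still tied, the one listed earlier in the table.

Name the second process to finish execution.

Timeline: | J1 0-1 | J3 1-6 | J1 6-10 | J4 10-14 | J2 14-19 | J5 19-26 |
Completion: J1=10  J2=19  J3=6  J4=14  J5=26
Finish order: J3 → J1 → J4 → J2 → J5

J1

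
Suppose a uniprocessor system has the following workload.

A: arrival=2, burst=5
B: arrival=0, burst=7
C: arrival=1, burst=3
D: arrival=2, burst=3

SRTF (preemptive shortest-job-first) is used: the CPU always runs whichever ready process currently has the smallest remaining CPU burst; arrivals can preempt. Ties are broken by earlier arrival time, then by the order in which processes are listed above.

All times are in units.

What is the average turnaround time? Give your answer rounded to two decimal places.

9.00

Timeline: | B 0-1 | C 1-4 | D 4-7 | A 7-12 | B 12-18 |
Completion: A=12  B=18  C=4  D=7
Turnaround times: A=10, B=18, C=3, D=5
Average turnaround = (10+18+3+5) / 4 = 36/4 = 9.00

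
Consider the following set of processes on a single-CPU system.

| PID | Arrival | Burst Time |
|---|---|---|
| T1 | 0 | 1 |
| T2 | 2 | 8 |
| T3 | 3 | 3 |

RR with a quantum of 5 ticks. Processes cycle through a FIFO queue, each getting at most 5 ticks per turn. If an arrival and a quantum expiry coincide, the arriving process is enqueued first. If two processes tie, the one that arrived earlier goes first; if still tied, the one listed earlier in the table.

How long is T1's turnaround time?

1

Schedule: | T1 0-1 | idle 1-2 | T2 2-7 | T3 7-10 | T2 10-13 |
Completion: T1=1  T2=13  T3=10
Turnaround(T1) = completion − arrival = 1 − 0 = 1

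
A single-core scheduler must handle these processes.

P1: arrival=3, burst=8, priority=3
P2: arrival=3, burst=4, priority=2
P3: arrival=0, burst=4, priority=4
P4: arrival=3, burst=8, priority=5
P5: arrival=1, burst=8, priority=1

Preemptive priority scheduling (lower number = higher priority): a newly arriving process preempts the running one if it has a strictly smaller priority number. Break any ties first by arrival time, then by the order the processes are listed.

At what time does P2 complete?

Gantt: | P3 0-1 | P5 1-9 | P2 9-13 | P1 13-21 | P3 21-24 | P4 24-32 |
Completion: P1=21  P2=13  P3=24  P4=32  P5=9
Turnaround (C−A): P1=18  P2=10  P3=24  P4=29  P5=8

13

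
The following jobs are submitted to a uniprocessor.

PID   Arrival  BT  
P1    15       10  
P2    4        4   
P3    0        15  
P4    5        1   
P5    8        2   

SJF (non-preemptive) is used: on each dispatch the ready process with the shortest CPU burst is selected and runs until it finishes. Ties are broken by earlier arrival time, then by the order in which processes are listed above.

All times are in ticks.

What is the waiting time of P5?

Schedule: | P3 0-15 | P4 15-16 | P5 16-18 | P2 18-22 | P1 22-32 |
Completion: P1=32  P2=22  P3=15  P4=16  P5=18
Waiting(P5) = turnaround − burst = 10 − 2 = 8

8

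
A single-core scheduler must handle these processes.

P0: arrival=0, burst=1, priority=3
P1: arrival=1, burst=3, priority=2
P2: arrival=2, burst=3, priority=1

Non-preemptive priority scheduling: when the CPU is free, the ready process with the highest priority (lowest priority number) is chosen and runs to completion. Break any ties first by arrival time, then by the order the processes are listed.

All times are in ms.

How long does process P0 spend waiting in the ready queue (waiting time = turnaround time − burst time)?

Timeline: | P0 0-1 | P1 1-4 | P2 4-7 |
Completion: P0=1  P1=4  P2=7
Turnaround (C−A): P0=1  P1=3  P2=5
Waiting(P0) = turnaround − burst = 1 − 1 = 0

0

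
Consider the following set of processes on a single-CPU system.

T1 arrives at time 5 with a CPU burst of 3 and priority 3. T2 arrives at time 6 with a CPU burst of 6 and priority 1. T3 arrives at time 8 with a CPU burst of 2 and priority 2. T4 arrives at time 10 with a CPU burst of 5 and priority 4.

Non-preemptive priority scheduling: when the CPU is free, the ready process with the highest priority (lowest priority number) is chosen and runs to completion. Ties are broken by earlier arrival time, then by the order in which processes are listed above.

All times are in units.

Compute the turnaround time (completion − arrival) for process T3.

Timeline: | idle 0-5 | T1 5-8 | T2 8-14 | T3 14-16 | T4 16-21 |
Completion: T1=8  T2=14  T3=16  T4=21
Turnaround(T3) = completion − arrival = 16 − 8 = 8

8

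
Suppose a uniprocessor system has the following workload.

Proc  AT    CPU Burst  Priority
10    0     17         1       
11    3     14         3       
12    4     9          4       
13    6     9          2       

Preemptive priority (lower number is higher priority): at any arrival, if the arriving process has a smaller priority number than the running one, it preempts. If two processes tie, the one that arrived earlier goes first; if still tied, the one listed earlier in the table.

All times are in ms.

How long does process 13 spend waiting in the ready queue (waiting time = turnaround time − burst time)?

11

Schedule: | 10 0-17 | 13 17-26 | 11 26-40 | 12 40-49 |
Completion: 10=17  11=40  12=49  13=26
Turnaround (C−A): 10=17  11=37  12=45  13=20
Waiting(13) = turnaround − burst = 20 − 9 = 11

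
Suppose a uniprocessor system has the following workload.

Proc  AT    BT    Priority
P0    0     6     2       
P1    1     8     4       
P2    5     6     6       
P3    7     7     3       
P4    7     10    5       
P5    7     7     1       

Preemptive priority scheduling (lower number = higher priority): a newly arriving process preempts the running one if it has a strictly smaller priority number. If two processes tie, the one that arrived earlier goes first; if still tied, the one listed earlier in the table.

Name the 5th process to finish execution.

P4

Timeline: | P0 0-6 | P1 6-7 | P5 7-14 | P3 14-21 | P1 21-28 | P4 28-38 | P2 38-44 |
Completion: P0=6  P1=28  P2=44  P3=21  P4=38  P5=14
Finish order: P0 → P5 → P3 → P1 → P4 → P2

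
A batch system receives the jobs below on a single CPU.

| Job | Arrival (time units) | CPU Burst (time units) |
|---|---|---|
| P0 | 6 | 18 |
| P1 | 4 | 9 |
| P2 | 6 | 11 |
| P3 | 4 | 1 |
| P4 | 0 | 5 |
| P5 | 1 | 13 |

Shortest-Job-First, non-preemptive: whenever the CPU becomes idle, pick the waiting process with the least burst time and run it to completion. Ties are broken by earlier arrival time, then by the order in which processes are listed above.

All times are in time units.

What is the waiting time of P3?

1

Schedule: | P4 0-5 | P3 5-6 | P1 6-15 | P2 15-26 | P5 26-39 | P0 39-57 |
Completion: P0=57  P1=15  P2=26  P3=6  P4=5  P5=39
Turnaround (C−A): P0=51  P1=11  P2=20  P3=2  P4=5  P5=38
Waiting(P3) = turnaround − burst = 2 − 1 = 1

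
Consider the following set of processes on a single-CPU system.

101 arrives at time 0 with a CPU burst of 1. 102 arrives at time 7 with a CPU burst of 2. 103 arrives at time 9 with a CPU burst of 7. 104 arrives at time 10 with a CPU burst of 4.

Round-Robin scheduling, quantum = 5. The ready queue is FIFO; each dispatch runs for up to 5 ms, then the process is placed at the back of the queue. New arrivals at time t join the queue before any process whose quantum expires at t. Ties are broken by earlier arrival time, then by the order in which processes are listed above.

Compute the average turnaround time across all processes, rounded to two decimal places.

Gantt: | 101 0-1 | idle 1-7 | 102 7-9 | 103 9-14 | 104 14-18 | 103 18-20 |
Completion: 101=1  102=9  103=20  104=18
Turnaround (C−A): 101=1  102=2  103=11  104=8
Turnaround times: 101=1, 102=2, 103=11, 104=8
Average turnaround = (1+2+11+8) / 4 = 22/4 = 5.50

5.50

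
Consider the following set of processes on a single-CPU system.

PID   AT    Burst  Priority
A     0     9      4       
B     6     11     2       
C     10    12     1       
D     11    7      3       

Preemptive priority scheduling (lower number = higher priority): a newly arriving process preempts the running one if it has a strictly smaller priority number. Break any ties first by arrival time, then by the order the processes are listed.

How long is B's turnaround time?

Timeline: | A 0-6 | B 6-10 | C 10-22 | B 22-29 | D 29-36 | A 36-39 |
Completion: A=39  B=29  C=22  D=36
Turnaround (C−A): A=39  B=23  C=12  D=25
Turnaround(B) = completion − arrival = 29 − 6 = 23

23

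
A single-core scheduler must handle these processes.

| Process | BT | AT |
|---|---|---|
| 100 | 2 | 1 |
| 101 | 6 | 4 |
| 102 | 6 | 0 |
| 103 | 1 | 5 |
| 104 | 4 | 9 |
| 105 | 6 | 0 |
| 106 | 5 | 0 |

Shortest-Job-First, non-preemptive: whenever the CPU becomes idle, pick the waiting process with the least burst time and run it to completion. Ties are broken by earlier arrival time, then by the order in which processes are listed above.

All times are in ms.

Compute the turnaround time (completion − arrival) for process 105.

Schedule: | 106 0-5 | 103 5-6 | 100 6-8 | 102 8-14 | 104 14-18 | 105 18-24 | 101 24-30 |
Completion: 100=8  101=30  102=14  103=6  104=18  105=24  106=5
Turnaround(105) = completion − arrival = 24 − 0 = 24

24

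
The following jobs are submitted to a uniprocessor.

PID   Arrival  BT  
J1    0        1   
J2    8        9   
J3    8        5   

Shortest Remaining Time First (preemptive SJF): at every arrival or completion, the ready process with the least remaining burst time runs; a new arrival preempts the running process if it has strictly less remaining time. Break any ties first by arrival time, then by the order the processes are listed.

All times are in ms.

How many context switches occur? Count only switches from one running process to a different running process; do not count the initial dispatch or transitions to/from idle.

1

Timeline: | J1 0-1 | idle 1-8 | J3 8-13 | J2 13-22 |
Completion: J1=1  J2=22  J3=13
Turnaround (C−A): J1=1  J2=14  J3=5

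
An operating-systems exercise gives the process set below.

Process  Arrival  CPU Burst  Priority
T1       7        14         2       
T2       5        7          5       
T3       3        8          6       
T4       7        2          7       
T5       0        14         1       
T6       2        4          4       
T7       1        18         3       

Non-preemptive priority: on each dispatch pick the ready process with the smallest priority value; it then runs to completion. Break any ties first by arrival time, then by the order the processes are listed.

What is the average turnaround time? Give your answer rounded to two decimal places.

Gantt: | T5 0-14 | T1 14-28 | T7 28-46 | T6 46-50 | T2 50-57 | T3 57-65 | T4 65-67 |
Completion: T1=28  T2=57  T3=65  T4=67  T5=14  T6=50  T7=46
Turnaround (C−A): T1=21  T2=52  T3=62  T4=60  T5=14  T6=48  T7=45
Turnaround times: T1=21, T2=52, T3=62, T4=60, T5=14, T6=48, T7=45
Average turnaround = (21+52+62+60+14+48+45) / 7 = 302/7 = 43.14

43.14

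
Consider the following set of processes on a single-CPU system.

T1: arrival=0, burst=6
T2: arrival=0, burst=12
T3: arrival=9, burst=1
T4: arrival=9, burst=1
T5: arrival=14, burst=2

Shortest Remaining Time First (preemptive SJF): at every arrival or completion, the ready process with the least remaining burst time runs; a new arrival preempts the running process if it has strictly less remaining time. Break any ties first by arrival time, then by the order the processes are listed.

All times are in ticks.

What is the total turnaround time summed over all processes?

Timeline: | T1 0-6 | T2 6-9 | T3 9-10 | T4 10-11 | T2 11-14 | T5 14-16 | T2 16-22 |
Completion: T1=6  T2=22  T3=10  T4=11  T5=16
Turnaround (C−A): T1=6  T2=22  T3=1  T4=2  T5=2
Turnaround = completion − arrival: T1=6, T2=22, T3=1, T4=2, T5=2
Total turnaround = 6 + 22 + 1 + 2 + 2 = 33

33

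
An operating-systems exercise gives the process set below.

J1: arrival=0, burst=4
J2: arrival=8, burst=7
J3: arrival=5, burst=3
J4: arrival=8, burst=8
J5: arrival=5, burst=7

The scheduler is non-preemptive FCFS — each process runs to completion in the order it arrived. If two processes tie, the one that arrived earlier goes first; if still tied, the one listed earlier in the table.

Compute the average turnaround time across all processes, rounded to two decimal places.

10.60

Timeline: | J1 0-4 | idle 4-5 | J3 5-8 | J5 8-15 | J2 15-22 | J4 22-30 |
Completion: J1=4  J2=22  J3=8  J4=30  J5=15
Turnaround (C−A): J1=4  J2=14  J3=3  J4=22  J5=10
Turnaround times: J1=4, J2=14, J3=3, J4=22, J5=10
Average turnaround = (4+14+3+22+10) / 5 = 53/5 = 10.60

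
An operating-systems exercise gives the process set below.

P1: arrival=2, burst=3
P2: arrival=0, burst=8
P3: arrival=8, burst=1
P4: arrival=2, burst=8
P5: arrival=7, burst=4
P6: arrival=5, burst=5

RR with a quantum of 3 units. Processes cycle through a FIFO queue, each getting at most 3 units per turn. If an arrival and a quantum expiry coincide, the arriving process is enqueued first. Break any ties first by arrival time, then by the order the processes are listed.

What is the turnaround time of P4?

27

Schedule: | P2 0-3 | P1 3-6 | P4 6-9 | P2 9-12 | P6 12-15 | P5 15-18 | P3 18-19 | P4 19-22 | P2 22-24 | P6 24-26 | P5 26-27 | P4 27-29 |
Completion: P1=6  P2=24  P3=19  P4=29  P5=27  P6=26
Turnaround (C−A): P1=4  P2=24  P3=11  P4=27  P5=20  P6=21
Turnaround(P4) = completion − arrival = 29 − 2 = 27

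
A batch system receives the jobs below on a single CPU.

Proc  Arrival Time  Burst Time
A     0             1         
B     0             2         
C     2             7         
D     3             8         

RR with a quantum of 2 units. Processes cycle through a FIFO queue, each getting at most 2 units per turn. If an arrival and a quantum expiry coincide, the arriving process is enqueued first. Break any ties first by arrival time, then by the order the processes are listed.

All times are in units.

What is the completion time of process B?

3

Schedule: | A 0-1 | B 1-3 | C 3-5 | D 5-7 | C 7-9 | D 9-11 | C 11-13 | D 13-15 | C 15-16 | D 16-18 |
Completion: A=1  B=3  C=16  D=18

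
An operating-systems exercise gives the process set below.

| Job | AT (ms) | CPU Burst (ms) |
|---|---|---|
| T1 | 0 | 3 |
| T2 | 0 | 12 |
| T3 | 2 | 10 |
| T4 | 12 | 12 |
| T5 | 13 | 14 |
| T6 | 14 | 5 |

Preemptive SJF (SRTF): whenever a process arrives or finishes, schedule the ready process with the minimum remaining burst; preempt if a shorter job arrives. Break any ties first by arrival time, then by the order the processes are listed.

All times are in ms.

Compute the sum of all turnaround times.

122

Schedule: | T1 0-3 | T3 3-13 | T2 13-14 | T6 14-19 | T2 19-30 | T4 30-42 | T5 42-56 |
Completion: T1=3  T2=30  T3=13  T4=42  T5=56  T6=19
Turnaround (C−A): T1=3  T2=30  T3=11  T4=30  T5=43  T6=5
Turnaround = completion − arrival: T1=3, T2=30, T3=11, T4=30, T5=43, T6=5
Total turnaround = 3 + 30 + 11 + 30 + 43 + 5 = 122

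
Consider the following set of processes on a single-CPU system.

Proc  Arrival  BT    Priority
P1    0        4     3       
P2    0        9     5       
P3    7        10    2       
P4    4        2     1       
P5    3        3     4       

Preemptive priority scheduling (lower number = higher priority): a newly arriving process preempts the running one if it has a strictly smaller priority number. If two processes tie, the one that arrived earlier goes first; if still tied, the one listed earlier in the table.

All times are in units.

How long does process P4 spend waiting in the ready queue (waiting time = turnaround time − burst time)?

0

Timeline: | P1 0-4 | P4 4-6 | P5 6-7 | P3 7-17 | P5 17-19 | P2 19-28 |
Completion: P1=4  P2=28  P3=17  P4=6  P5=19
Turnaround (C−A): P1=4  P2=28  P3=10  P4=2  P5=16
Waiting(P4) = turnaround − burst = 2 − 2 = 0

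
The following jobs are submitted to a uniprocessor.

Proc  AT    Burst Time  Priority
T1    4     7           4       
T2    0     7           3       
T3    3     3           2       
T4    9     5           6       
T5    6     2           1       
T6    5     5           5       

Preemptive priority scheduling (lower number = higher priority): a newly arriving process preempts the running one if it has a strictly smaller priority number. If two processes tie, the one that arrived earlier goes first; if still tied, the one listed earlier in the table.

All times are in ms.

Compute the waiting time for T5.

0

Gantt: | T2 0-3 | T3 3-6 | T5 6-8 | T2 8-12 | T1 12-19 | T6 19-24 | T4 24-29 |
Completion: T1=19  T2=12  T3=6  T4=29  T5=8  T6=24
Waiting(T5) = turnaround − burst = 2 − 2 = 0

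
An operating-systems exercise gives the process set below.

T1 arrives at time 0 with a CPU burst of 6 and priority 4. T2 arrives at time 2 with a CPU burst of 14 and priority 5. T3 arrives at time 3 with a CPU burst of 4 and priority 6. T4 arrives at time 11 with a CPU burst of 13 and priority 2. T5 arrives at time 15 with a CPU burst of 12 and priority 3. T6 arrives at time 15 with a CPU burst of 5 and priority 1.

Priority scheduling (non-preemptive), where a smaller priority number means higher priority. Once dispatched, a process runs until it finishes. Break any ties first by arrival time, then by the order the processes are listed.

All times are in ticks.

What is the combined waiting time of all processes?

93

Schedule: | T1 0-6 | T2 6-20 | T6 20-25 | T4 25-38 | T5 38-50 | T3 50-54 |
Completion: T1=6  T2=20  T3=54  T4=38  T5=50  T6=25
Turnaround (C−A): T1=6  T2=18  T3=51  T4=27  T5=35  T6=10
Waiting = turnaround − burst: T1=0, T2=4, T3=47, T4=14, T5=23, T6=5
Total waiting = 0 + 4 + 47 + 14 + 23 + 5 = 93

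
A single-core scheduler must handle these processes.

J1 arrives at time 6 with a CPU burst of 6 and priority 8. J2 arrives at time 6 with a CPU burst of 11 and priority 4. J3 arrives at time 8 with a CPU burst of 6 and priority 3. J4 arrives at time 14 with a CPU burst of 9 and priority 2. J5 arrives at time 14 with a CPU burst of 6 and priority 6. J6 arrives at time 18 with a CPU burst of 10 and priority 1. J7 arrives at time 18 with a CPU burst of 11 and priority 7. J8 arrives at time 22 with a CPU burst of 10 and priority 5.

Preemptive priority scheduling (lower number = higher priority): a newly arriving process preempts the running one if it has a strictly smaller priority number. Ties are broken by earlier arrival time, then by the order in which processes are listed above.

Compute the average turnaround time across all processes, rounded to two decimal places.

33.13

Timeline: | idle 0-6 | J2 6-8 | J3 8-14 | J4 14-18 | J6 18-28 | J4 28-33 | J2 33-42 | J8 42-52 | J5 52-58 | J7 58-69 | J1 69-75 |
Completion: J1=75  J2=42  J3=14  J4=33  J5=58  J6=28  J7=69  J8=52
Turnaround times: J1=69, J2=36, J3=6, J4=19, J5=44, J6=10, J7=51, J8=30
Average turnaround = (69+36+6+19+44+10+51+30) / 8 = 265/8 = 33.13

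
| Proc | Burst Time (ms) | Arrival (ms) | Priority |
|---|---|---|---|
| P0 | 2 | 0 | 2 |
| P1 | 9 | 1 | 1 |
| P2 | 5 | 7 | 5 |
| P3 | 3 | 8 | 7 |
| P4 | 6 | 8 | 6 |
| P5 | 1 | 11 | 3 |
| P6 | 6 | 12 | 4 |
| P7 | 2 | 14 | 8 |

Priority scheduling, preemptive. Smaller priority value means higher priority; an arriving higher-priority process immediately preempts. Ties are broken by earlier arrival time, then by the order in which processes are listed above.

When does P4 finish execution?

29

Schedule: | P0 0-1 | P1 1-10 | P0 10-11 | P5 11-12 | P6 12-18 | P2 18-23 | P4 23-29 | P3 29-32 | P7 32-34 |
Completion: P0=11  P1=10  P2=23  P3=32  P4=29  P5=12  P6=18  P7=34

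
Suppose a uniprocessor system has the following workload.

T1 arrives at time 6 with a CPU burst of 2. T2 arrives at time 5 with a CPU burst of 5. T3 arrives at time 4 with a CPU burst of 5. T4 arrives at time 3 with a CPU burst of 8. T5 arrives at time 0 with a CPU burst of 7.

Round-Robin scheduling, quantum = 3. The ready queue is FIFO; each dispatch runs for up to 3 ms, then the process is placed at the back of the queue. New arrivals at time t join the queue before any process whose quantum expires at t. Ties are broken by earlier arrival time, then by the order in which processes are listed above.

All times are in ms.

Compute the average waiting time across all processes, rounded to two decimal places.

13.60

Schedule: | T5 0-3 | T4 3-6 | T5 6-9 | T3 9-12 | T2 12-15 | T1 15-17 | T4 17-20 | T5 20-21 | T3 21-23 | T2 23-25 | T4 25-27 |
Completion: T1=17  T2=25  T3=23  T4=27  T5=21
Turnaround (C−A): T1=11  T2=20  T3=19  T4=24  T5=21
Waiting times: T1=9, T2=15, T3=14, T4=16, T5=14
Average waiting = (9+15+14+16+14) / 5 = 68/5 = 13.60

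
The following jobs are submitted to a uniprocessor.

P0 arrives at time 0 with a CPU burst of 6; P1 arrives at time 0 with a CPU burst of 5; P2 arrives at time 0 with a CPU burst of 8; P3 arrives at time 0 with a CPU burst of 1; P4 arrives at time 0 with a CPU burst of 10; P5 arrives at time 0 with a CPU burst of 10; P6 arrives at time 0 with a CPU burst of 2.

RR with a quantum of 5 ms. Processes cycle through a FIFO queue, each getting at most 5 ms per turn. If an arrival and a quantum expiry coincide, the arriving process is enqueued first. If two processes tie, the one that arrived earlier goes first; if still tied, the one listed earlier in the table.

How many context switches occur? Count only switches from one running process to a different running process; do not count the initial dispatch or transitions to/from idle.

10

Gantt: | P0 0-5 | P1 5-10 | P2 10-15 | P3 15-16 | P4 16-21 | P5 21-26 | P6 26-28 | P0 28-29 | P2 29-32 | P4 32-37 | P5 37-42 |
Completion: P0=29  P1=10  P2=32  P3=16  P4=37  P5=42  P6=28
Turnaround (C−A): P0=29  P1=10  P2=32  P3=16  P4=37  P5=42  P6=28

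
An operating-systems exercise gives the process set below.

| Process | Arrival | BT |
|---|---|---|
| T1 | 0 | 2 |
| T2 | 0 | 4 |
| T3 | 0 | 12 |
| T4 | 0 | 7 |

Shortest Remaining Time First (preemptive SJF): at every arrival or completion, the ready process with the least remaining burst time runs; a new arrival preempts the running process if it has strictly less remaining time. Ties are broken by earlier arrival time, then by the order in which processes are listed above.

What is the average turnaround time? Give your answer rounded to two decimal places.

11.50

Gantt: | T1 0-2 | T2 2-6 | T4 6-13 | T3 13-25 |
Completion: T1=2  T2=6  T3=25  T4=13
Turnaround times: T1=2, T2=6, T3=25, T4=13
Average turnaround = (2+6+25+13) / 4 = 46/4 = 11.50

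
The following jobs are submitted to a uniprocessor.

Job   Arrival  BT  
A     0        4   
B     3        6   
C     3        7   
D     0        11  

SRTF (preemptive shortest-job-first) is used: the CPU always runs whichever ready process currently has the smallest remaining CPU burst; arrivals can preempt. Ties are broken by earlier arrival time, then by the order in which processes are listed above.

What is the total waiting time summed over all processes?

25

Gantt: | A 0-4 | B 4-10 | C 10-17 | D 17-28 |
Completion: A=4  B=10  C=17  D=28
Turnaround (C−A): A=4  B=7  C=14  D=28
Waiting = turnaround − burst: A=0, B=1, C=7, D=17
Total waiting = 0 + 1 + 7 + 17 = 25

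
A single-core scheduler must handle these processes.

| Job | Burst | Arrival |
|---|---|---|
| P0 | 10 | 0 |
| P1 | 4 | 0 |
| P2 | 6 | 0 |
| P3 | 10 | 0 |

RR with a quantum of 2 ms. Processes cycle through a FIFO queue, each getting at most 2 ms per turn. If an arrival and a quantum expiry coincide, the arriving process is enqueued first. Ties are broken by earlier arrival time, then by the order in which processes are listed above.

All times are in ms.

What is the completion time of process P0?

Timeline: | P0 0-2 | P1 2-4 | P2 4-6 | P3 6-8 | P0 8-10 | P1 10-12 | P2 12-14 | P3 14-16 | P0 16-18 | P2 18-20 | P3 20-22 | P0 22-24 | P3 24-26 | P0 26-28 | P3 28-30 |
Completion: P0=28  P1=12  P2=20  P3=30

28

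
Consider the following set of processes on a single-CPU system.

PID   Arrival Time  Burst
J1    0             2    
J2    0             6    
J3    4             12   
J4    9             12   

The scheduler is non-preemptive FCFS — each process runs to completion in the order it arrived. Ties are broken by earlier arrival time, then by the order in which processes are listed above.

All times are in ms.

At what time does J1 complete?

Schedule: | J1 0-2 | J2 2-8 | J3 8-20 | J4 20-32 |
Completion: J1=2  J2=8  J3=20  J4=32
Turnaround (C−A): J1=2  J2=8  J3=16  J4=23

2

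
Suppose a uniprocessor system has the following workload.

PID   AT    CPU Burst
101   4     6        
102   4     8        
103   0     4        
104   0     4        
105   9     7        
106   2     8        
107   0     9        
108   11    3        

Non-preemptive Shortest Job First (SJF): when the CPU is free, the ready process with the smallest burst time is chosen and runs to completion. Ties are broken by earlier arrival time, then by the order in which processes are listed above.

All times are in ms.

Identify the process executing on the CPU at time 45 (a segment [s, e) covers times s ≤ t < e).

Gantt: | 103 0-4 | 104 4-8 | 101 8-14 | 108 14-17 | 105 17-24 | 106 24-32 | 102 32-40 | 107 40-49 |
Completion: 101=14  102=40  103=4  104=8  105=24  106=32  107=49  108=17
Turnaround (C−A): 101=10  102=36  103=4  104=8  105=15  106=30  107=49  108=6

107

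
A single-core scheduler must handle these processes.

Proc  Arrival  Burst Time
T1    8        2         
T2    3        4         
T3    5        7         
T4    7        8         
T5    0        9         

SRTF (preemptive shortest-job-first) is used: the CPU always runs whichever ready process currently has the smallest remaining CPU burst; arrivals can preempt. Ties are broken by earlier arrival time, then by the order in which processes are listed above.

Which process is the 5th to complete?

Timeline: | T5 0-3 | T2 3-7 | T5 7-8 | T1 8-10 | T5 10-15 | T3 15-22 | T4 22-30 |
Completion: T1=10  T2=7  T3=22  T4=30  T5=15
Finish order: T2 → T1 → T5 → T3 → T4

T4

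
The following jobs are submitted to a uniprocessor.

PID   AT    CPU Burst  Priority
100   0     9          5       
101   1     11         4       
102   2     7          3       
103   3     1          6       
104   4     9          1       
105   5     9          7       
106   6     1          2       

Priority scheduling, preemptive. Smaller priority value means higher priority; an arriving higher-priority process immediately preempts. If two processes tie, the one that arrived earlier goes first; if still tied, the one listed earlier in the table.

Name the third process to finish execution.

102

Schedule: | 100 0-1 | 101 1-2 | 102 2-4 | 104 4-13 | 106 13-14 | 102 14-19 | 101 19-29 | 100 29-37 | 103 37-38 | 105 38-47 |
Completion: 100=37  101=29  102=19  103=38  104=13  105=47  106=14
Finish order: 104 → 106 → 102 → 101 → 100 → 103 → 105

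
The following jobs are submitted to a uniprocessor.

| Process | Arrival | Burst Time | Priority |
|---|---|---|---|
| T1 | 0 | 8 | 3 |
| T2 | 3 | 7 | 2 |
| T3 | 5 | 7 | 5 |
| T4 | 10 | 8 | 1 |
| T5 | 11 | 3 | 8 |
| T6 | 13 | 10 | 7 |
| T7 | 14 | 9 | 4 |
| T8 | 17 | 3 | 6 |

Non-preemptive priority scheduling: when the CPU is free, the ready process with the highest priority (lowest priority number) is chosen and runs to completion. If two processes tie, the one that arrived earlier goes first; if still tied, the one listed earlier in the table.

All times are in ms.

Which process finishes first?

Timeline: | T1 0-8 | T2 8-15 | T4 15-23 | T7 23-32 | T3 32-39 | T8 39-42 | T6 42-52 | T5 52-55 |
Completion: T1=8  T2=15  T3=39  T4=23  T5=55  T6=52  T7=32  T8=42
Turnaround (C−A): T1=8  T2=12  T3=34  T4=13  T5=44  T6=39  T7=18  T8=25
Finish order: T1 → T2 → T4 → T7 → T3 → T8 → T6 → T5

T1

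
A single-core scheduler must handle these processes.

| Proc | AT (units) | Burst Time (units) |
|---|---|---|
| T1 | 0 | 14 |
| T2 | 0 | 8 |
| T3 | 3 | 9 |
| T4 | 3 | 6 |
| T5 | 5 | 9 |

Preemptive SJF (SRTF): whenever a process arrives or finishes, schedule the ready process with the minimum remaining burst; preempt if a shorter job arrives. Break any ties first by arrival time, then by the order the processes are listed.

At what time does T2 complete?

Timeline: | T2 0-8 | T4 8-14 | T3 14-23 | T5 23-32 | T1 32-46 |
Completion: T1=46  T2=8  T3=23  T4=14  T5=32
Turnaround (C−A): T1=46  T2=8  T3=20  T4=11  T5=27

8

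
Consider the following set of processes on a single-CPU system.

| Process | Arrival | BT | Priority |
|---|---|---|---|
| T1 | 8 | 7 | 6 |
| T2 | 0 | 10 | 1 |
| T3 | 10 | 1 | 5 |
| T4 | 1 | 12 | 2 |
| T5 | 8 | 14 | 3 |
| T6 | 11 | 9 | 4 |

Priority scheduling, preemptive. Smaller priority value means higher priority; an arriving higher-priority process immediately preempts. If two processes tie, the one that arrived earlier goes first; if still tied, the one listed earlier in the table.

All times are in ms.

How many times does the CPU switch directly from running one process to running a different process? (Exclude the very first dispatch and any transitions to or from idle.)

5

Timeline: | T2 0-10 | T4 10-22 | T5 22-36 | T6 36-45 | T3 45-46 | T1 46-53 |
Completion: T1=53  T2=10  T3=46  T4=22  T5=36  T6=45
Turnaround (C−A): T1=45  T2=10  T3=36  T4=21  T5=28  T6=34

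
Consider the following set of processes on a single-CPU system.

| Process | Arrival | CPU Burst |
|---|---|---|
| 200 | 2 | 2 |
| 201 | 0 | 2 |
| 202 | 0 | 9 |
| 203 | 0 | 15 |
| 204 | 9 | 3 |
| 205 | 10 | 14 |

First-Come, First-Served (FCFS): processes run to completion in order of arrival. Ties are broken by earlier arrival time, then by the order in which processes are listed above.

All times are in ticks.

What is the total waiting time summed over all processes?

Gantt: | 201 0-2 | 202 2-11 | 203 11-26 | 200 26-28 | 204 28-31 | 205 31-45 |
Completion: 200=28  201=2  202=11  203=26  204=31  205=45
Turnaround (C−A): 200=26  201=2  202=11  203=26  204=22  205=35
Waiting = turnaround − burst: 200=24, 201=0, 202=2, 203=11, 204=19, 205=21
Total waiting = 24 + 0 + 2 + 11 + 19 + 21 = 77

77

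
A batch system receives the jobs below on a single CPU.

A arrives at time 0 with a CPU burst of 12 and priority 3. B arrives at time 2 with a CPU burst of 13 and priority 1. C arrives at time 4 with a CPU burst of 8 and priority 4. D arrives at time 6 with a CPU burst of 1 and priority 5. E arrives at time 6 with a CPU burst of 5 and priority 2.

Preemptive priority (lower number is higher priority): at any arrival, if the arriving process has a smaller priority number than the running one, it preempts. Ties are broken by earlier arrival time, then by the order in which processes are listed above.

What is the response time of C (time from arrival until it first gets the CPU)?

Schedule: | A 0-2 | B 2-15 | E 15-20 | A 20-30 | C 30-38 | D 38-39 |
Completion: A=30  B=15  C=38  D=39  E=20
Response(C) = first start − arrival = 30 − 4 = 26

26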